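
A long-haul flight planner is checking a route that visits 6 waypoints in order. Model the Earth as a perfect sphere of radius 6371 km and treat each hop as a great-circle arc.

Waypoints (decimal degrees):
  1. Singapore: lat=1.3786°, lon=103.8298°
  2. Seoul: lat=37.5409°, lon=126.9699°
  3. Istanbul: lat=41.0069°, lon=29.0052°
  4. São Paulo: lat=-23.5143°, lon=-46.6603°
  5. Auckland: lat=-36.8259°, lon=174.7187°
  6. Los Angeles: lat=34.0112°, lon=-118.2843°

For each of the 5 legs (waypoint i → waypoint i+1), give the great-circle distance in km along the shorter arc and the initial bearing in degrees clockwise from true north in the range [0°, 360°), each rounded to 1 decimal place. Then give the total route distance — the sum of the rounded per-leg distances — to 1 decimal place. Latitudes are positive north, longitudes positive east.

Leg 1: dist=4666.1 km, bearing=27.8°
Leg 2: dist=7953.2 km, bearing=308.0°
Leg 3: dist=10584.7 km, bearing=243.1°
Leg 4: dist=12026.4 km, bearing=213.8°
Leg 5: dist=10492.1 km, bearing=49.9°
Total: 45722.5 km

Leg 1: φ1=0.0240611, φ2=0.6552123, Δφ=0.6311512, Δλ=0.4038709 rad; a=sin²(Δφ/2)+cosφ1·cosφ2·sin²(Δλ/2)=0.1282128571; c=2·atan2(√a, √(1-a))=0.732396238; dist=6371·c=4666.096 ≈ 4666.1 km; running total=4666.1 km
Leg 1 bearing: y=sinΔλ·cosφ2=0.31160176, x=cosφ1·sinφ2-sinφ1·cosφ2·cosΔλ=0.59160935; θ=atan2(y, x)=27.7759° ≈ 27.8°
Leg 2: φ1=0.6552123, φ2=0.7157054, Δφ=0.0604931, Δλ=-1.7098066 rad; a=sin²(Δφ/2)+cosφ1·cosφ2·sin²(Δλ/2)=0.3415501846; c=2·atan2(√a, √(1-a))=1.248337481; dist=6371·c=7953.158 ≈ 7953.2 km; running total=12619.3 km
Leg 2 bearing: y=sinΔλ·cosφ2=-0.74735112, x=cosφ1·sinφ2-sinφ1·cosφ2·cosΔλ=0.58398710; θ=atan2(y, x)=-51.9956° <0 so +360° → 308.0044° ≈ 308.0°
Leg 3: φ1=0.7157054, φ2=-0.4104020, Δφ=-1.1261074, Δλ=-1.3206121 rad; a=sin²(Δφ/2)+cosφ1·cosφ2·sin²(Δλ/2)=0.5452352963; c=2·atan2(√a, √(1-a))=1.661390792; dist=6371·c=10584.721 ≈ 10584.7 km; running total=23204.0 km
Leg 3 bearing: y=sinΔλ·cosφ2=-0.88841264, x=cosφ1·sinφ2-sinφ1·cosφ2·cosΔλ=-0.45004229; θ=atan2(y, x)=-116.8654° <0 so +360° → 243.1346° ≈ 243.1°
Leg 4: φ1=-0.4104020, φ2=-0.6427332, Δφ=-0.2323312, Δλ=3.8637924 rad; a=sin²(Δφ/2)+cosφ1·cosφ2·sin²(Δλ/2)=0.6558054090; c=2·atan2(√a, √(1-a))=1.887684113; dist=6371·c=12026.435 ≈ 12026.4 km; running total=35230.4 km
Leg 4 bearing: y=sinΔλ·cosφ2=-0.52913392, x=cosφ1·sinφ2-sinφ1·cosφ2·cosΔλ=-0.78925027; θ=atan2(y, x)=-146.1611° <0 so +360° → 213.8389° ≈ 213.8°
Leg 5: φ1=-0.6427332, φ2=0.5936074, Δφ=1.2363406, Δλ=-5.1138671 rad; a=sin²(Δφ/2)+cosφ1·cosφ2·sin²(Δλ/2)=0.5379888294; c=2·atan2(√a, √(1-a))=1.646847274; dist=6371·c=10492.064 ≈ 10492.1 km; running total=45722.5 km
Leg 5 bearing: y=sinΔλ·cosφ2=0.76301552, x=cosφ1·sinφ2-sinφ1·cosφ2·cosΔλ=0.64189931; θ=atan2(y, x)=49.9272° ≈ 49.9°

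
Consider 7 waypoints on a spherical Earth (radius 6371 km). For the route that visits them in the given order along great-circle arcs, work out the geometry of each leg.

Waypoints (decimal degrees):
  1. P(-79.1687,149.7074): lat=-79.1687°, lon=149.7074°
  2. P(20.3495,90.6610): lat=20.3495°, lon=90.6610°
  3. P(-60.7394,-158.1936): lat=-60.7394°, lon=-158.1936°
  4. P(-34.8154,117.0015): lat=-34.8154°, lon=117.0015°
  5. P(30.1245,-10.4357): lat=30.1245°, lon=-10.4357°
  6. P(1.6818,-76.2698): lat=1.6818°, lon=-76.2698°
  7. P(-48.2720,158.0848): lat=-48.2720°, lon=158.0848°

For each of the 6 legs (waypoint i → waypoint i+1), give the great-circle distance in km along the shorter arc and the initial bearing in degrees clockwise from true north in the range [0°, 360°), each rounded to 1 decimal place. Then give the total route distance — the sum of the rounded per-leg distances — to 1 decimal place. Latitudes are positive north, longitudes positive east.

Leg 1: φ1=-1.3817545, φ2=0.3551658, Δφ=1.7369203, Δλ=-1.0305541 rad; a=sin²(Δφ/2)+cosφ1·cosφ2·sin²(Δλ/2)=0.6254642671; c=2·atan2(√a, √(1-a))=1.824435687; dist=6371·c=11623.480 ≈ 11623.5 km; running total=11623.5 km
Leg 1 bearing: y=sinΔλ·cosφ2=-0.80406131, x=cosφ1·sinφ2-sinφ1·cosφ2·cosΔλ=0.53899934; θ=atan2(y, x)=-56.1642° <0 so +360° → 303.8358° ≈ 303.8°
Leg 2: φ1=0.3551658, φ2=-1.0601025, Δφ=-1.4152683, Δλ=-4.3433321 rad; a=sin²(Δφ/2)+cosφ1·cosφ2·sin²(Δλ/2)=0.7343462143; c=2·atan2(√a, √(1-a))=2.058606300; dist=6371·c=13115.381 ≈ 13115.4 km; running total=24738.9 km
Leg 2 bearing: y=sinΔλ·cosφ2=0.45587193, x=cosφ1·sinφ2-sinφ1·cosφ2·cosΔλ=-0.75664271; θ=atan2(y, x)=148.9313° ≈ 148.9°
Leg 3: φ1=-1.0601025, φ2=-0.6076434, Δφ=0.4524592, Δλ=4.8030606 rad; a=sin²(Δφ/2)+cosφ1·cosφ2·sin²(Δλ/2)=0.2327890633; c=2·atan2(√a, √(1-a))=1.006972725; dist=6371·c=6415.423 ≈ 6415.4 km; running total=31154.3 km
Leg 3 bearing: y=sinΔλ·cosφ2=-0.81762325, x=cosφ1·sinφ2-sinφ1·cosφ2·cosΔλ=-0.21420896; θ=atan2(y, x)=-104.6810° <0 so +360° → 255.3190° ≈ 255.3°
Leg 4: φ1=-0.6076434, φ2=0.5257717, Δφ=1.1334151, Δλ=-2.2241987 rad; a=sin²(Δφ/2)+cosφ1·cosφ2·sin²(Δλ/2)=0.8591051989; c=2·atan2(√a, √(1-a))=2.372023309; dist=6371·c=15112.161 ≈ 15112.2 km; running total=46266.5 km
Leg 4 bearing: y=sinΔλ·cosφ2=-0.68677728, x=cosφ1·sinφ2-sinφ1·cosφ2·cosΔλ=0.11185163; θ=atan2(y, x)=-80.7498° <0 so +360° → 279.2502° ≈ 279.3°
Leg 5: φ1=0.5257717, φ2=0.0293529, Δφ=-0.4964188, Δλ=-1.1490218 rad; a=sin²(Δφ/2)+cosφ1·cosφ2·sin²(Δλ/2)=0.3156675059; c=2·atan2(√a, √(1-a))=1.193223888; dist=6371·c=7602.029 ≈ 7602.0 km; running total=53868.5 km
Leg 5 bearing: y=sinΔλ·cosφ2=-0.91197091, x=cosφ1·sinφ2-sinφ1·cosφ2·cosΔλ=-0.17998664; θ=atan2(y, x)=-101.1644° <0 so +360° → 258.8356° ≈ 258.8°
Leg 6: φ1=0.0293529, φ2=-0.8425053, Δφ=-0.8718583, Δλ=4.0902594 rad; a=sin²(Δφ/2)+cosφ1·cosφ2·sin²(Δλ/2)=0.7048115946; c=2·atan2(√a, √(1-a))=1.992837296; dist=6371·c=12696.366 ≈ 12696.4 km; running total=66564.9 km
Leg 6 bearing: y=sinΔλ·cosφ2=-0.54088874, x=cosφ1·sinφ2-sinφ1·cosφ2·cosΔλ=-0.73460752; θ=atan2(y, x)=-143.6359° <0 so +360° → 216.3641° ≈ 216.4°

Leg 1: dist=11623.5 km, bearing=303.8°
Leg 2: dist=13115.4 km, bearing=148.9°
Leg 3: dist=6415.4 km, bearing=255.3°
Leg 4: dist=15112.2 km, bearing=279.3°
Leg 5: dist=7602.0 km, bearing=258.8°
Leg 6: dist=12696.4 km, bearing=216.4°
Total: 66564.9 km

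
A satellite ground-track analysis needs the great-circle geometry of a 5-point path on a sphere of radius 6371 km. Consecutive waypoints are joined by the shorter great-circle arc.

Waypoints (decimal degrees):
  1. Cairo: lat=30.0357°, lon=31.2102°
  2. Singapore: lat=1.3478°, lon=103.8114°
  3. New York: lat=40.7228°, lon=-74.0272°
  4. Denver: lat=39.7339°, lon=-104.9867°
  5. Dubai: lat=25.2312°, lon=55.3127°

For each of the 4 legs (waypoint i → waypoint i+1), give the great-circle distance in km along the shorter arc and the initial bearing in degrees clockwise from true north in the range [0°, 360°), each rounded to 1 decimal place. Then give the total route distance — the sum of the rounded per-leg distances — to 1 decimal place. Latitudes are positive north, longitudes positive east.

Leg 1: φ1=0.5242219, φ2=0.0235235, Δφ=-0.5006983, Δλ=1.2671300 rad; a=sin²(Δφ/2)+cosφ1·cosφ2·sin²(Δλ/2)=0.3647159166; c=2·atan2(√a, √(1-a))=1.296813164; dist=6371·c=8261.997 ≈ 8262.0 km; running total=8262.0 km
Leg 1 bearing: y=sinΔλ·cosφ2=0.95398258, x=cosφ1·sinφ2-sinφ1·cosφ2·cosΔλ=-0.12926754; θ=atan2(y, x)=97.7168° ≈ 97.7°
Leg 2: φ1=0.0235235, φ2=0.7107469, Δφ=0.6872234, Δλ=-3.1038691 rad; a=sin²(Δφ/2)+cosφ1·cosφ2·sin²(Δλ/2)=0.8708903587; c=2·atan2(√a, √(1-a))=2.406518041; dist=6371·c=15331.926 ≈ 15331.9 km; running total=23593.9 km
Leg 2 bearing: y=sinΔλ·cosφ2=-0.02858294, x=cosφ1·sinφ2-sinφ1·cosφ2·cosΔλ=0.67003312; θ=atan2(y, x)=-2.4427° <0 so +360° → 357.5573° ≈ 357.6°
Leg 3: φ1=0.7107469, φ2=0.6934874, Δφ=-0.0172596, Δλ=-0.5403452 rad; a=sin²(Δφ/2)+cosφ1·cosφ2·sin²(Δλ/2)=0.0415914619; c=2·atan2(√a, √(1-a))=0.410761349; dist=6371·c=2616.961 ≈ 2617.0 km; running total=26210.9 km
Leg 3 bearing: y=sinΔλ·cosφ2=-0.39560930, x=cosφ1·sinφ2-sinφ1·cosφ2·cosΔλ=0.05421929; θ=atan2(y, x)=-82.1961° <0 so +360° → 277.8039° ≈ 277.8°
Leg 4: φ1=0.6934874, φ2=0.4403675, Δφ=-0.2531199, Δλ=2.7977523 rad; a=sin²(Δφ/2)+cosφ1·cosφ2·sin²(Δλ/2)=0.6912257922; c=2·atan2(√a, √(1-a))=1.963244471; dist=6371·c=12507.831 ≈ 12507.8 km; running total=38718.7 km
Leg 4 bearing: y=sinΔλ·cosφ2=0.30494363, x=cosφ1·sinφ2-sinφ1·cosφ2·cosΔλ=0.87220420; θ=atan2(y, x)=19.2709° ≈ 19.3°

Leg 1: dist=8262.0 km, bearing=97.7°
Leg 2: dist=15331.9 km, bearing=357.6°
Leg 3: dist=2617.0 km, bearing=277.8°
Leg 4: dist=12507.8 km, bearing=19.3°
Total: 38718.7 km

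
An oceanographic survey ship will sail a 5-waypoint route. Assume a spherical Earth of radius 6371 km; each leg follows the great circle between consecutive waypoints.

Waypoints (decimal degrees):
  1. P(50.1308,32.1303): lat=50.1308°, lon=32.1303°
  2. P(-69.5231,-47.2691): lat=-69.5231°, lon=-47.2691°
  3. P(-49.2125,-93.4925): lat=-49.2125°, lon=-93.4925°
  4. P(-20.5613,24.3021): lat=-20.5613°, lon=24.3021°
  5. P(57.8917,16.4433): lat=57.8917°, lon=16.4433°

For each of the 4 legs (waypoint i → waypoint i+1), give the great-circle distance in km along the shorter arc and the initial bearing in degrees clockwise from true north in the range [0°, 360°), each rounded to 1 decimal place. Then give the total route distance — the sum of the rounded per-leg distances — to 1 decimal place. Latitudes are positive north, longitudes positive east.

Leg 1: dist=14752.1 km, bearing=207.9°
Leg 2: dist=3318.2 km, bearing=288.6°
Leg 3: dist=10130.5 km, bearing=124.1°
Leg 4: dist=8754.0 km, bearing=355.8°
Total: 36954.8 km

Leg 1: φ1=0.8749475, φ2=-1.2134070, Δφ=-2.0883545, Δλ=-1.3857810 rad; a=sin²(Δφ/2)+cosφ1·cosφ2·sin²(Δλ/2)=0.8388796722; c=2·atan2(√a, √(1-a))=2.315507330; dist=6371·c=14752.097 ≈ 14752.1 km; running total=14752.1 km
Leg 1 bearing: y=sinΔλ·cosφ2=-0.34385932, x=cosφ1·sinφ2-sinφ1·cosφ2·cosΔλ=-0.64992541; θ=atan2(y, x)=-152.1178° <0 so +360° → 207.8822° ≈ 207.9°
Leg 2: φ1=-1.2134070, φ2=-0.8589202, Δφ=0.3544868, Δλ=-0.8067505 rad; a=sin²(Δφ/2)+cosφ1·cosφ2·sin²(Δλ/2)=0.0662982990; c=2·atan2(√a, √(1-a))=0.520836166; dist=6371·c=3318.247 ≈ 3318.2 km; running total=18070.3 km
Leg 2 bearing: y=sinΔλ·cosφ2=-0.47167841, x=cosφ1·sinφ2-sinφ1·cosφ2·cosΔλ=0.15852701; θ=atan2(y, x)=-71.4230° <0 so +360° → 288.5770° ≈ 288.6°
Leg 3: φ1=-0.8589202, φ2=-0.3588624, Δφ=0.5000578, Δλ=2.0559036 rad; a=sin²(Δφ/2)+cosφ1·cosφ2·sin²(Δλ/2)=0.5096482321; c=2·atan2(√a, √(1-a))=1.590093989; dist=6371·c=10130.489 ≈ 10130.5 km; running total=28200.8 km
Leg 3 bearing: y=sinΔλ·cosφ2=0.82827164, x=cosφ1·sinφ2-sinφ1·cosφ2·cosΔλ=-0.55999441; θ=atan2(y, x)=124.0626° ≈ 124.1°
Leg 4: φ1=-0.3588624, φ2=1.0104008, Δφ=1.3692632, Δλ=-0.1371619 rad; a=sin²(Δφ/2)+cosφ1·cosφ2·sin²(Δλ/2)=0.4022511576; c=2·atan2(√a, √(1-a))=1.374031425; dist=6371·c=8753.954 ≈ 8754.0 km; running total=36954.8 km
Leg 4 bearing: y=sinΔλ·cosφ2=-0.07267611, x=cosφ1·sinφ2-sinφ1·cosφ2·cosΔλ=0.97800759; θ=atan2(y, x)=-4.2499° <0 so +360° → 355.7501° ≈ 355.8°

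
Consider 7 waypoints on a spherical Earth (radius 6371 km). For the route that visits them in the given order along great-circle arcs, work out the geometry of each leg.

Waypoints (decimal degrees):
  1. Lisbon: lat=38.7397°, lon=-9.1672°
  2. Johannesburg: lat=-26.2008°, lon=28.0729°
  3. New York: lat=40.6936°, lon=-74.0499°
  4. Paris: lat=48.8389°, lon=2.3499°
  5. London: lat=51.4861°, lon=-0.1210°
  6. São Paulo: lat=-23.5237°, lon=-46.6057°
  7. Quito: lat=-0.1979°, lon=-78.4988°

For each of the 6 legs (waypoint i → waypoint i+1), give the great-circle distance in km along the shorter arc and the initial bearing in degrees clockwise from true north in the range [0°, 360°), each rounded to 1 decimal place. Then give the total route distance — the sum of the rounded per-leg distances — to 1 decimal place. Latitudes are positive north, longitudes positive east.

Leg 1: φ1=0.6761353, φ2=-0.4572902, Δφ=-1.1334255, Δλ=0.6499624 rad; a=sin²(Δφ/2)+cosφ1·cosφ2·sin²(Δλ/2)=0.3595682117; c=2·atan2(√a, √(1-a))=1.286102540; dist=6371·c=8193.759 ≈ 8193.8 km; running total=8193.8 km
Leg 1 bearing: y=sinΔλ·cosφ2=0.54297795, x=cosφ1·sinφ2-sinφ1·cosφ2·cosΔλ=-0.79138524; θ=atan2(y, x)=145.5456° ≈ 145.5°
Leg 2: φ1=-0.4572902, φ2=0.7102373, Δφ=1.1675275, Δλ=-1.7823791 rad; a=sin²(Δφ/2)+cosφ1·cosφ2·sin²(Δλ/2)=0.7153724398; c=2·atan2(√a, √(1-a))=2.016114317; dist=6371·c=12844.664 ≈ 12844.7 km; running total=21038.5 km
Leg 2 bearing: y=sinΔλ·cosφ2=-0.74129896, x=cosφ1·sinφ2-sinφ1·cosφ2·cosΔλ=0.51471808; θ=atan2(y, x)=-55.2260° <0 so +360° → 304.7740° ≈ 304.8°
Leg 3: φ1=0.7102373, φ2=0.8523996, Δφ=0.1421623, Δλ=1.3334281 rad; a=sin²(Δφ/2)+cosφ1·cosφ2·sin²(Δλ/2)=0.1958888507; c=2·atan2(√a, √(1-a))=0.916977239; dist=6371·c=5842.062 ≈ 5842.1 km; running total=26880.6 km
Leg 3 bearing: y=sinΔλ·cosφ2=0.63972326, x=cosφ1·sinφ2-sinφ1·cosφ2·cosΔλ=0.46991465; θ=atan2(y, x)=53.7005° ≈ 53.7°
Leg 4: φ1=0.8523996, φ2=0.8986020, Δφ=0.0462024, Δλ=-0.0431253 rad; a=sin²(Δφ/2)+cosφ1·cosφ2·sin²(Δλ/2)=0.0007240995; c=2·atan2(√a, √(1-a))=0.053824692; dist=6371·c=342.917 ≈ 342.9 km; running total=27223.5 km
Leg 4 bearing: y=sinΔλ·cosφ2=-0.02684602, x=cosφ1·sinφ2-sinφ1·cosφ2·cosΔλ=0.04662180; θ=atan2(y, x)=-29.9344° <0 so +360° → 330.0656° ≈ 330.1°
Leg 5: φ1=0.8986020, φ2=-0.4105660, Δφ=-1.3091680, Δλ=-0.8113111 rad; a=sin²(Δφ/2)+cosφ1·cosφ2·sin²(Δλ/2)=0.4595854997; c=2·atan2(√a, √(1-a))=1.489879053; dist=6371·c=9492.019 ≈ 9492.0 km; running total=36715.5 km
Leg 5 bearing: y=sinΔλ·cosφ2=-0.66492361, x=cosφ1·sinφ2-sinφ1·cosφ2·cosΔλ=-0.74252492; θ=atan2(y, x)=-138.1559° <0 so +360° → 221.8441° ≈ 221.8°
Leg 6: φ1=-0.4105660, φ2=-0.0034540, Δφ=0.4071120, Δλ=-0.5566396 rad; a=sin²(Δφ/2)+cosφ1·cosφ2·sin²(Δλ/2)=0.1100748834; c=2·atan2(√a, √(1-a))=0.676369802; dist=6371·c=4309.152 ≈ 4309.2 km; running total=41024.7 km
Leg 6 bearing: y=sinΔλ·cosφ2=-0.52833294, x=cosφ1·sinφ2-sinφ1·cosφ2·cosΔλ=0.33570511; θ=atan2(y, x)=-57.5679° <0 so +360° → 302.4321° ≈ 302.4°

Leg 1: dist=8193.8 km, bearing=145.5°
Leg 2: dist=12844.7 km, bearing=304.8°
Leg 3: dist=5842.1 km, bearing=53.7°
Leg 4: dist=342.9 km, bearing=330.1°
Leg 5: dist=9492.0 km, bearing=221.8°
Leg 6: dist=4309.2 km, bearing=302.4°
Total: 41024.7 km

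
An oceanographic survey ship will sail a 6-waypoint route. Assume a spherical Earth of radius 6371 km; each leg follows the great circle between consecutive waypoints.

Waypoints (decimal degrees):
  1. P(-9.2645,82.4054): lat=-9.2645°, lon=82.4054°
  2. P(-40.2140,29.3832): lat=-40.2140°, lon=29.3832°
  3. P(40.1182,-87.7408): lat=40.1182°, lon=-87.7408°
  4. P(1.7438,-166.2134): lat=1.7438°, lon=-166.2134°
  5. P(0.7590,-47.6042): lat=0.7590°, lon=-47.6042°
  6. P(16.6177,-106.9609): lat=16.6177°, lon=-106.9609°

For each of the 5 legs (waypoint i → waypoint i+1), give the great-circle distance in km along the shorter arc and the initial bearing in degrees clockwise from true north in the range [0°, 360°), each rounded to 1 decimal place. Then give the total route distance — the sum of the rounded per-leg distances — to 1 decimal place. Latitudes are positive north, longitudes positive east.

Leg 1: φ1=-0.1616960, φ2=-0.7018667, Δφ=-0.5401707, Δλ=-0.9254120 rad; a=sin²(Δφ/2)+cosφ1·cosφ2·sin²(Δλ/2)=0.2213576230; c=2·atan2(√a, √(1-a))=0.979684243; dist=6371·c=6241.568 ≈ 6241.6 km; running total=6241.6 km
Leg 1 bearing: y=sinΔλ·cosφ2=-0.61004668, x=cosφ1·sinφ2-sinφ1·cosφ2·cosΔλ=-0.56327325; θ=atan2(y, x)=-132.7172° <0 so +360° → 227.2828° ≈ 227.3°
Leg 2: φ1=-0.7018667, φ2=0.7001947, Δφ=1.4020614, Δλ=-2.0441994 rad; a=sin²(Δφ/2)+cosφ1·cosφ2·sin²(Δλ/2)=0.8411362648; c=2·atan2(√a, √(1-a))=2.321662850; dist=6371·c=14791.314 ≈ 14791.3 km; running total=21032.9 km
Leg 2 bearing: y=sinΔλ·cosφ2=-0.68061467, x=cosφ1·sinφ2-sinφ1·cosφ2·cosΔλ=0.26696043; θ=atan2(y, x)=-68.5832° <0 so +360° → 291.4168° ≈ 291.4°
Leg 3: φ1=0.7001947, φ2=0.0304351, Δφ=-0.6697596, Δλ=-1.3696052 rad; a=sin²(Δφ/2)+cosφ1·cosφ2·sin²(Δλ/2)=0.4138220626; c=2·atan2(√a, √(1-a))=1.397575489; dist=6371·c=8903.953 ≈ 8904.0 km; running total=29936.9 km
Leg 3 bearing: y=sinΔλ·cosφ2=-0.97937548, x=cosφ1·sinφ2-sinφ1·cosφ2·cosΔλ=-0.10543775; θ=atan2(y, x)=-96.1447° <0 so +360° → 263.8553° ≈ 263.9°
Leg 4: φ1=0.0304351, φ2=0.0132470, Δφ=-0.0171880, Δλ=2.0701211 rad; a=sin²(Δφ/2)+cosφ1·cosφ2·sin²(Δλ/2)=0.7390829915; c=2·atan2(√a, √(1-a))=2.069361633; dist=6371·c=13183.903 ≈ 13183.9 km; running total=43120.8 km
Leg 4 bearing: y=sinΔλ·cosφ2=0.87782907, x=cosφ1·sinφ2-sinφ1·cosφ2·cosΔλ=0.02781030; θ=atan2(y, x)=88.1854° ≈ 88.2°
Leg 5: φ1=0.0132470, φ2=0.2900336, Δφ=0.2767865, Δλ=-1.0359698 rad; a=sin²(Δφ/2)+cosφ1·cosφ2·sin²(Δλ/2)=0.2539252022; c=2·atan2(√a, √(1-a))=1.056238942; dist=6371·c=6729.298 ≈ 6729.3 km; running total=49850.1 km
Leg 5 bearing: y=sinΔλ·cosφ2=-0.82442365, x=cosφ1·sinφ2-sinφ1·cosφ2·cosΔλ=0.27948959; θ=atan2(y, x)=-71.2727° <0 so +360° → 288.7273° ≈ 288.7°

Leg 1: dist=6241.6 km, bearing=227.3°
Leg 2: dist=14791.3 km, bearing=291.4°
Leg 3: dist=8904.0 km, bearing=263.9°
Leg 4: dist=13183.9 km, bearing=88.2°
Leg 5: dist=6729.3 km, bearing=288.7°
Total: 49850.1 km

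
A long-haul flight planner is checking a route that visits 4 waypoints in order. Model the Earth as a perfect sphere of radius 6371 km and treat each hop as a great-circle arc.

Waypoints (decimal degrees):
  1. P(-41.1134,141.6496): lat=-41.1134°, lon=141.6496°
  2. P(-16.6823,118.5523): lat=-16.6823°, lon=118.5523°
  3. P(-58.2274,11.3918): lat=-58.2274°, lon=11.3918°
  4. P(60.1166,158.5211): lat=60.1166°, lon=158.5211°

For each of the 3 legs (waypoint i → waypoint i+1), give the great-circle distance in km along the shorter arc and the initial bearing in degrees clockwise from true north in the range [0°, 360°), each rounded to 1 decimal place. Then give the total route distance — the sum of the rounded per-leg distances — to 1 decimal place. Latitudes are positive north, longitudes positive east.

Leg 1: dist=3503.0 km, bearing=314.0°
Leg 2: dist=9399.9 km, bearing=210.4°
Leg 3: dist=18150.0 km, bearing=69.6°
Total: 31052.9 km

Leg 1: φ1=-0.7175642, φ2=-0.2911611, Δφ=0.4264031, Δλ=-0.4031239 rad; a=sin²(Δφ/2)+cosφ1·cosφ2·sin²(Δλ/2)=0.0736960756; c=2·atan2(√a, √(1-a))=0.549840560; dist=6371·c=3503.034 ≈ 3503.0 km; running total=3503.0 km
Leg 1 bearing: y=sinΔλ·cosφ2=-0.37578260, x=cosφ1·sinφ2-sinφ1·cosφ2·cosΔλ=0.36310782; θ=atan2(y, x)=-45.9827° <0 so +360° → 314.0173° ≈ 314.0°
Leg 2: φ1=-0.2911611, φ2=-1.0162598, Δφ=-0.7250988, Δλ=-1.8703036 rad; a=sin²(Δφ/2)+cosφ1·cosφ2·sin²(Δλ/2)=0.4523863990; c=2·atan2(√a, √(1-a))=1.475424611; dist=6371·c=9399.930 ≈ 9399.9 km; running total=12902.9 km
Leg 2 bearing: y=sinΔλ·cosφ2=-0.50310838, x=cosφ1·sinφ2-sinφ1·cosφ2·cosΔλ=-0.85896085; θ=atan2(y, x)=-149.6417° <0 so +360° → 210.3583° ≈ 210.4°
Leg 3: φ1=-1.0162598, φ2=1.0492326, Δφ=2.0654924, Δλ=2.5678907 rad; a=sin²(Δφ/2)+cosφ1·cosφ2·sin²(Δλ/2)=0.9787270930; c=2·atan2(√a, √(1-a))=2.848843698; dist=6371·c=18149.983 ≈ 18150.0 km; running total=31052.9 km
Leg 3 bearing: y=sinΔλ·cosφ2=0.27041541, x=cosφ1·sinφ2-sinφ1·cosφ2·cosΔλ=0.10078189; θ=atan2(y, x)=69.5599° ≈ 69.6°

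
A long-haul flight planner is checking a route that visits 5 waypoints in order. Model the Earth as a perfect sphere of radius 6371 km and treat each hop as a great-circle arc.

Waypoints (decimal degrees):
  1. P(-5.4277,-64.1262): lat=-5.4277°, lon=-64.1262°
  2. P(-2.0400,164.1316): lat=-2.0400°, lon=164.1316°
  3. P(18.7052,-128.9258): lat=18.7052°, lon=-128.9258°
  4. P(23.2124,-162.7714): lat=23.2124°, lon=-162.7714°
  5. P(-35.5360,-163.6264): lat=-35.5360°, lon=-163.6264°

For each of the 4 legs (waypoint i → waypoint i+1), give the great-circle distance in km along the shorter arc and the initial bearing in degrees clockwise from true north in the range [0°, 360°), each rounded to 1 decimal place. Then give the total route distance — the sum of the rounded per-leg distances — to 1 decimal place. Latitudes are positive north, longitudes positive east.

Leg 1: φ1=-0.0947312, φ2=-0.0356047, Δφ=0.0591265, Δλ=3.9838502 rad; a=sin²(Δφ/2)+cosφ1·cosφ2·sin²(Δλ/2)=0.8295038894; c=2·atan2(√a, √(1-a))=2.290295120; dist=6371·c=14591.470 ≈ 14591.5 km; running total=14591.5 km
Leg 1 bearing: y=sinΔλ·cosφ2=-0.74567512, x=cosφ1·sinφ2-sinφ1·cosφ2·cosΔλ=-0.09837356; θ=atan2(y, x)=-97.5154° <0 so +360° → 262.4846° ≈ 262.5°
Leg 2: φ1=-0.0356047, φ2=0.3264673, Δφ=0.3620720, Δλ=-5.1148165 rad; a=sin²(Δφ/2)+cosφ1·cosφ2·sin²(Δλ/2)=0.3203423199; c=2·atan2(√a, √(1-a))=1.203262172; dist=6371·c=7665.983 ≈ 7666.0 km; running total=22257.5 km
Leg 2 bearing: y=sinΔλ·cosφ2=0.87151367, x=cosφ1·sinφ2-sinφ1·cosφ2·cosΔλ=0.33370107; θ=atan2(y, x)=69.0482° ≈ 69.0°
Leg 3: φ1=0.3264673, φ2=0.4051328, Δφ=0.0786655, Δλ=-0.5907172 rad; a=sin²(Δφ/2)+cosφ1·cosφ2·sin²(Δλ/2)=0.0753036793; c=2·atan2(√a, √(1-a))=0.555962921; dist=6371·c=3542.040 ≈ 3542.0 km; running total=25799.5 km
Leg 3 bearing: y=sinΔλ·cosφ2=-0.51187118, x=cosφ1·sinφ2-sinφ1·cosφ2·cosΔλ=0.12853031; θ=atan2(y, x)=-75.9045° <0 so +360° → 284.0955° ≈ 284.1°
Leg 4: φ1=0.4051328, φ2=-0.6202202, Δφ=-1.0253530, Δλ=-0.0149226 rad; a=sin²(Δφ/2)+cosφ1·cosφ2·sin²(Δλ/2)=0.2406430683; c=2·atan2(√a, √(1-a))=1.025450409; dist=6371·c=6533.145 ≈ 6533.1 km; running total=32332.6 km
Leg 4 bearing: y=sinΔλ·cosφ2=-0.01214279, x=cosφ1·sinφ2-sinφ1·cosφ2·cosΔλ=-0.85486167; θ=atan2(y, x)=-179.1862° <0 so +360° → 180.8138° ≈ 180.8°

Leg 1: dist=14591.5 km, bearing=262.5°
Leg 2: dist=7666.0 km, bearing=69.0°
Leg 3: dist=3542.0 km, bearing=284.1°
Leg 4: dist=6533.1 km, bearing=180.8°
Total: 32332.6 km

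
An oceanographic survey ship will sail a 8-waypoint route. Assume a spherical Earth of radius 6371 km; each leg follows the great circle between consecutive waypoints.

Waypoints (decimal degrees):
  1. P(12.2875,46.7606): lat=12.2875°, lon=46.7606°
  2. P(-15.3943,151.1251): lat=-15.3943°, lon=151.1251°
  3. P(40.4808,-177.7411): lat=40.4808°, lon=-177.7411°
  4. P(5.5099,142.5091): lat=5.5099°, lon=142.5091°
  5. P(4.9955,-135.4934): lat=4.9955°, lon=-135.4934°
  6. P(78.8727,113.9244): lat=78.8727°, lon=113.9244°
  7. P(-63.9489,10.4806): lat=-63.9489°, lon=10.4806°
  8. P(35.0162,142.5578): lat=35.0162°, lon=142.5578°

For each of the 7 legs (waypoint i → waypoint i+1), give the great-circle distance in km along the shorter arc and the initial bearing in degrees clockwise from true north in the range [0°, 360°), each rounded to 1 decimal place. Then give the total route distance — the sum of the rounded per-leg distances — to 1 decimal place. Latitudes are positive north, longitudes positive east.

Leg 1: φ1=0.2144573, φ2=-0.2686812, Δφ=-0.4831386, Δλ=1.8215041 rad; a=sin²(Δφ/2)+cosφ1·cosφ2·sin²(Δλ/2)=0.6451019402; c=2·atan2(√a, √(1-a))=1.865236207; dist=6371·c=11883.420 ≈ 11883.4 km; running total=11883.4 km
Leg 1 bearing: y=sinΔλ·cosφ2=0.93398054, x=cosφ1·sinφ2-sinφ1·cosφ2·cosΔλ=-0.20847557; θ=atan2(y, x)=102.5828° ≈ 102.6°
Leg 2: φ1=-0.2686812, φ2=0.7065232, Δφ=0.9752045, Δλ=-5.7397980 rad; a=sin²(Δφ/2)+cosφ1·cosφ2·sin²(Δλ/2)=0.2723144802; c=2·atan2(√a, √(1-a))=1.098007400; dist=6371·c=6995.405 ≈ 6995.4 km; running total=18878.8 km
Leg 2 bearing: y=sinΔλ·cosφ2=0.39327156, x=cosφ1·sinφ2-sinφ1·cosφ2·cosΔλ=0.79873318; θ=atan2(y, x)=26.2142° ≈ 26.2°
Leg 3: φ1=0.7065232, φ2=0.0961659, Δφ=-0.6103573, Δλ=5.5894204 rad; a=sin²(Δφ/2)+cosφ1·cosφ2·sin²(Δλ/2)=0.1777835149; c=2·atan2(√a, √(1-a))=0.870514820; dist=6371·c=5546.0499 ≈ 5546.0 km; running total=24424.8 km
Leg 3 bearing: y=sinΔλ·cosφ2=-0.63648188, x=cosφ1·sinφ2-sinφ1·cosφ2·cosΔλ=-0.42378882; θ=atan2(y, x)=-123.6569° <0 so +360° → 236.3431° ≈ 236.3°
Leg 4: φ1=0.0961659, φ2=0.0871879, Δφ=-0.0089780, Δλ=-4.8520590 rad; a=sin²(Δφ/2)+cosφ1·cosφ2·sin²(Δλ/2)=0.4267961508; c=2·atan2(√a, √(1-a))=1.423860471; dist=6371·c=9071.415 ≈ 9071.4 km; running total=33496.2 km
Leg 4 bearing: y=sinΔλ·cosφ2=0.98650052, x=cosφ1·sinφ2-sinφ1·cosφ2·cosΔλ=0.07335871; θ=atan2(y, x)=85.7472° ≈ 85.7°
Leg 5: φ1=0.0871879, φ2=1.3765883, Δφ=1.2894004, Δλ=4.3531618 rad; a=sin²(Δφ/2)+cosφ1·cosφ2·sin²(Δλ/2)=0.4910736978; c=2·atan2(√a, √(1-a))=1.552942774; dist=6371·c=9893.798 ≈ 9893.8 km; running total=43390.0 km
Leg 5 bearing: y=sinΔλ·cosφ2=-0.18067075, x=cosφ1·sinφ2-sinφ1·cosφ2·cosΔλ=0.98338160; θ=atan2(y, x)=-10.4105° <0 so +360° → 349.5895° ≈ 349.6°
Leg 6: φ1=1.3765883, φ2=-1.1161189, Δφ=-2.4927072, Δλ=-1.8054349 rad; a=sin²(Δφ/2)+cosφ1·cosφ2·sin²(Δλ/2)=0.9506092327; c=2·atan2(√a, √(1-a))=2.693369311; dist=6371·c=17159.456 ≈ 17159.5 km; running total=60549.5 km
Leg 6 bearing: y=sinΔλ·cosφ2=-0.42713856, x=cosφ1·sinφ2-sinφ1·cosφ2·cosΔλ=-0.07319789; θ=atan2(y, x)=-99.7242° <0 so +360° → 260.2758° ≈ 260.3°
Leg 7: φ1=-1.1161189, φ2=0.6111480, Δφ=1.7272668, Δλ=2.3051820 rad; a=sin²(Δφ/2)+cosφ1·cosφ2·sin²(Δλ/2)=0.8782710471; c=2·atan2(√a, √(1-a))=2.428805381; dist=6371·c=15473.919 ≈ 15473.9 km; running total=76023.4 km
Leg 7 bearing: y=sinΔλ·cosφ2=0.60788912, x=cosφ1·sinφ2-sinφ1·cosφ2·cosΔλ=-0.24107028; θ=atan2(y, x)=111.6318° ≈ 111.6°

Leg 1: dist=11883.4 km, bearing=102.6°
Leg 2: dist=6995.4 km, bearing=26.2°
Leg 3: dist=5546.0 km, bearing=236.3°
Leg 4: dist=9071.4 km, bearing=85.7°
Leg 5: dist=9893.8 km, bearing=349.6°
Leg 6: dist=17159.5 km, bearing=260.3°
Leg 7: dist=15473.9 km, bearing=111.6°
Total: 76023.4 km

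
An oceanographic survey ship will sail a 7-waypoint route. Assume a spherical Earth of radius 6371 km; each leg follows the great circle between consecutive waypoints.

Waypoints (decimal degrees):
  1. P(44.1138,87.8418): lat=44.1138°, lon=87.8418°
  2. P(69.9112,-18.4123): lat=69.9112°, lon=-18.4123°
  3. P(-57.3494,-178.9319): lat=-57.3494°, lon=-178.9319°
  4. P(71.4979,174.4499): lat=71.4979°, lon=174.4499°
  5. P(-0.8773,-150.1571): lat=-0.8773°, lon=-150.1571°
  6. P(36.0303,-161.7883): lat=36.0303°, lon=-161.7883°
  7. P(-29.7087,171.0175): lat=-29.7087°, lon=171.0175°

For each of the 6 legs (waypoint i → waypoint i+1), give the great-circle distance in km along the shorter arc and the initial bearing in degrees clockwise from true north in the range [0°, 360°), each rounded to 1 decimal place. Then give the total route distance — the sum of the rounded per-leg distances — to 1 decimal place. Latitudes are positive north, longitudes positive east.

Leg 1: dist=6028.7 km, bearing=336.0°
Leg 2: dist=18335.6 km, bearing=316.3°
Leg 3: dist=14336.5 km, bearing=357.3°
Leg 4: dist=8436.2 km, bearing=143.3°
Leg 5: dist=4277.0 km, bearing=344.8°
Leg 6: dist=7843.0 km, bearing=204.9°
Total: 59257.0 km

Leg 1: φ1=0.7699311, φ2=1.2201806, Δφ=0.4502496, Δλ=-1.8544839 rad; a=sin²(Δφ/2)+cosφ1·cosφ2·sin²(Δλ/2)=0.2076431858; c=2·atan2(√a, √(1-a))=0.946269319; dist=6371·c=6028.682 ≈ 6028.7 km; running total=6028.7 km
Leg 1 bearing: y=sinΔλ·cosφ2=-0.32974732, x=cosφ1·sinφ2-sinφ1·cosφ2·cosΔλ=0.74119949; θ=atan2(y, x)=-23.9835° <0 so +360° → 336.0165° ≈ 336.0°
Leg 2: φ1=1.2201806, φ2=-1.0009359, Δφ=-2.2211165, Δλ=-2.8015955 rad; a=sin²(Δφ/2)+cosφ1·cosφ2·sin²(Δλ/2)=0.9827270042; c=2·atan2(√a, √(1-a))=2.877976460; dist=6371·c=18335.588 ≈ 18335.6 km; running total=24364.3 km
Leg 2 bearing: y=sinΔλ·cosφ2=-0.17991968, x=cosφ1·sinφ2-sinφ1·cosφ2·cosΔλ=0.18848731; θ=atan2(y, x)=-43.6678° <0 so +360° → 316.3322° ≈ 316.3°
Leg 3: φ1=-1.0009359, φ2=1.2478738, Δφ=2.2488096, Δλ=6.1676759 rad; a=sin²(Δφ/2)+cosφ1·cosφ2·sin²(Δλ/2)=0.8141939381; c=2·atan2(√a, √(1-a))=2.250275395; dist=6371·c=14336.505 ≈ 14336.5 km; running total=38700.8 km
Leg 3 bearing: y=sinΔλ·cosφ2=-0.03657422, x=cosφ1·sinφ2-sinφ1·cosφ2·cosΔλ=0.77703990; θ=atan2(y, x)=-2.6948° <0 so +360° → 357.3052° ≈ 357.3°
Leg 4: φ1=1.2478738, φ2=-0.0153118, Δφ=-1.2631855, Δλ=-5.6654609 rad; a=sin²(Δφ/2)+cosφ1·cosφ2·sin²(Δλ/2)=0.3779277312; c=2·atan2(√a, √(1-a))=1.324158890; dist=6371·c=8436.216 ≈ 8436.2 km; running total=47137.0 km
Leg 4 bearing: y=sinΔλ·cosφ2=0.57911369, x=cosφ1·sinφ2-sinφ1·cosφ2·cosΔλ=-0.77783082; θ=atan2(y, x)=143.3314° ≈ 143.3°
Leg 5: φ1=-0.0153118, φ2=0.6288474, Δφ=0.6441591, Δλ=-0.2030027 rad; a=sin²(Δφ/2)+cosφ1·cosφ2·sin²(Δλ/2)=0.1084996654; c=2·atan2(√a, √(1-a))=0.671320985; dist=6371·c=4276.986 ≈ 4277.0 km; running total=51414.0 km
Leg 5 bearing: y=sinΔλ·cosφ2=-0.16304429, x=cosφ1·sinφ2-sinφ1·cosφ2·cosΔλ=0.60027203; θ=atan2(y, x)=-15.1959° <0 so +360° → 344.8041° ≈ 344.8°
Leg 6: φ1=0.6288474, φ2=-0.5185146, Δφ=-1.1473620, Δλ=5.8085570 rad; a=sin²(Δφ/2)+cosφ1·cosφ2·sin²(Δλ/2)=0.3333741458; c=2·atan2(√a, √(1-a))=1.231045992; dist=6371·c=7842.994 ≈ 7843.0 km; running total=59257.0 km
Leg 6 bearing: y=sinΔλ·cosφ2=-0.39693707, x=cosφ1·sinφ2-sinφ1·cosφ2·cosΔλ=-0.85521007; θ=atan2(y, x)=-155.1021° <0 so +360° → 204.8979° ≈ 204.9°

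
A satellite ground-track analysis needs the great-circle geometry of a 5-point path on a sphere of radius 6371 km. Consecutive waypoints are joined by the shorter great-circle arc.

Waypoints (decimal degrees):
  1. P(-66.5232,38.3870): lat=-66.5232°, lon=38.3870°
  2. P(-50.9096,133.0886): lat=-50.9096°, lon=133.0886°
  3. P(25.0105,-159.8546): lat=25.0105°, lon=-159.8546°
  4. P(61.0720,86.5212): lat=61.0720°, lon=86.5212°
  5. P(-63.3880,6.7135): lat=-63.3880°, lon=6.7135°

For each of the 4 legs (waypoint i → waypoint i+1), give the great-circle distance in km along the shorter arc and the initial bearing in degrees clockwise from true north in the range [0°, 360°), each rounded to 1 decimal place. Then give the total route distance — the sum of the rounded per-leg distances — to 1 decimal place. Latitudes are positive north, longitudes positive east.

Leg 1: φ1=-1.1610489, φ2=-0.8885401, Δφ=0.2725087, Δλ=1.6528547 rad; a=sin²(Δφ/2)+cosφ1·cosφ2·sin²(Δλ/2)=0.1543431171; c=2·atan2(√a, √(1-a))=0.807490628; dist=6371·c=5144.523 ≈ 5144.5 km; running total=5144.5 km
Leg 1 bearing: y=sinΔλ·cosφ2=0.62842405, x=cosφ1·sinφ2-sinφ1·cosφ2·cosΔλ=-0.35660692; θ=atan2(y, x)=119.5733° ≈ 119.6°
Leg 2: φ1=-0.8885401, φ2=0.4365156, Δφ=1.3250557, Δλ=-5.1128234 rad; a=sin²(Δφ/2)+cosφ1·cosφ2·sin²(Δλ/2)=0.5526975161; c=2·atan2(√a, √(1-a))=1.676387464; dist=6371·c=10680.265 ≈ 10680.3 km; running total=15824.8 km
Leg 2 bearing: y=sinΔλ·cosφ2=0.83454003, x=cosφ1·sinφ2-sinφ1·cosφ2·cosΔλ=0.54077244; θ=atan2(y, x)=57.0572° ≈ 57.1°
Leg 3: φ1=0.4365156, φ2=1.0659075, Δφ=0.6293919, Δλ=4.3000689 rad; a=sin²(Δφ/2)+cosφ1·cosφ2·sin²(Δλ/2)=0.4028154853; c=2·atan2(√a, √(1-a))=1.375182156; dist=6371·c=8761.286 ≈ 8761.3 km; running total=24586.1 km
Leg 3 bearing: y=sinΔλ·cosφ2=-0.44317213, x=cosφ1·sinφ2-sinφ1·cosφ2·cosΔλ=0.87511093; θ=atan2(y, x)=-26.8585° <0 so +360° → 333.1415° ≈ 333.1°
Leg 4: φ1=1.0659075, φ2=-1.1063293, Δφ=-2.1722368, Δλ=-1.3929071 rad; a=sin²(Δφ/2)+cosφ1·cosφ2·sin²(Δλ/2)=0.8720827803; c=2·atan2(√a, √(1-a))=2.410081127; dist=6371·c=15354.627 ≈ 15354.6 km; running total=39940.7 km
Leg 4 bearing: y=sinΔλ·cosφ2=-0.44087749, x=cosφ1·sinφ2-sinφ1·cosφ2·cosΔλ=-0.50184127; θ=atan2(y, x)=-138.7001° <0 so +360° → 221.2999° ≈ 221.3°

Leg 1: dist=5144.5 km, bearing=119.6°
Leg 2: dist=10680.3 km, bearing=57.1°
Leg 3: dist=8761.3 km, bearing=333.1°
Leg 4: dist=15354.6 km, bearing=221.3°
Total: 39940.7 km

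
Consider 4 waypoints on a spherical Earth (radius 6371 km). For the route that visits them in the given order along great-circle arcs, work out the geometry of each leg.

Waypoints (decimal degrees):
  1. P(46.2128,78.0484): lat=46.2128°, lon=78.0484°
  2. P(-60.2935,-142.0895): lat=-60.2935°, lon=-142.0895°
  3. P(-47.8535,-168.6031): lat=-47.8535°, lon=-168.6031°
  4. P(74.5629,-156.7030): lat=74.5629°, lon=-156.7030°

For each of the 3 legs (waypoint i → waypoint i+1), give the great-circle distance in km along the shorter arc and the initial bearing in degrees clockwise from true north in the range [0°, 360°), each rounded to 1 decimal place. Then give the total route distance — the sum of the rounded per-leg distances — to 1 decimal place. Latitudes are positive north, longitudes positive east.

Leg 1: φ1=0.8065655, φ2=-1.0523201, Δφ=-1.8588856, Δλ=-3.8421312 rad; a=sin²(Δφ/2)+cosφ1·cosφ2·sin²(Δλ/2)=0.9445977481; c=2·atan2(√a, √(1-a))=2.666380108; dist=6371·c=16987.508 ≈ 16987.5 km; running total=16987.5 km
Leg 1 bearing: y=sinΔλ·cosφ2=0.31945078, x=cosφ1·sinφ2-sinφ1·cosφ2·cosΔλ=-0.32754018; θ=atan2(y, x)=135.7163° ≈ 135.7°
Leg 2: φ1=-1.0523201, φ2=-0.8352011, Δφ=0.2171190, Δλ=-0.4627496 rad; a=sin²(Δφ/2)+cosφ1·cosφ2·sin²(Δλ/2)=0.0292254487; c=2·atan2(√a, √(1-a))=0.343596743; dist=6371·c=2189.055 ≈ 2189.1 km; running total=19176.6 km
Leg 2 bearing: y=sinΔλ·cosφ2=-0.29955402, x=cosφ1·sinφ2-sinφ1·cosφ2·cosΔλ=0.15411904; θ=atan2(y, x)=-62.7744° <0 so +360° → 297.2256° ≈ 297.2°
Leg 3: φ1=-0.8352011, φ2=1.3013681, Δφ=2.1365692, Δλ=0.2076959 rad; a=sin²(Δφ/2)+cosφ1·cosφ2·sin²(Δλ/2)=0.7699535609; c=2·atan2(√a, √(1-a))=2.141123090; dist=6371·c=13641.095 ≈ 13641.1 km; running total=32817.7 km
Leg 3 bearing: y=sinΔλ·cosφ2=0.05488795, x=cosφ1·sinφ2-sinφ1·cosφ2·cosΔλ=0.83993310; θ=atan2(y, x)=3.7388° ≈ 3.7°

Leg 1: dist=16987.5 km, bearing=135.7°
Leg 2: dist=2189.1 km, bearing=297.2°
Leg 3: dist=13641.1 km, bearing=3.7°
Total: 32817.7 km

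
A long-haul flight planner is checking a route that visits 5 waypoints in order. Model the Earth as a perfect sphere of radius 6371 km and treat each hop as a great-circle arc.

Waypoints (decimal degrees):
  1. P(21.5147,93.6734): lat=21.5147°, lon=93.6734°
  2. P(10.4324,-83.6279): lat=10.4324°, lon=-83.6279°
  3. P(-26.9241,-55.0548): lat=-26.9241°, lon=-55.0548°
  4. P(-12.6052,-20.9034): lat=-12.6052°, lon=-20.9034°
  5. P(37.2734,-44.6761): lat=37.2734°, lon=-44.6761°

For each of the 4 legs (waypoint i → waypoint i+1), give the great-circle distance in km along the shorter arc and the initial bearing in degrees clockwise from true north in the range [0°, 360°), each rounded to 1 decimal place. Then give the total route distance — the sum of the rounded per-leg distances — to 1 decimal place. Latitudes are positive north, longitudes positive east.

Leg 1: φ1=0.3755024, φ2=0.1820797, Δφ=-0.1934226, Δλ=-3.0944915 rad; a=sin²(Δφ/2)+cosφ1·cosφ2·sin²(Δλ/2)=0.9237611364; c=2·atan2(√a, √(1-a))=2.582095809; dist=6371·c=16450.532 ≈ 16450.5 km; running total=16450.5 km
Leg 1 bearing: y=sinΔλ·cosφ2=-0.04630546, x=cosφ1·sinφ2-sinφ1·cosφ2·cosΔλ=0.52873604; θ=atan2(y, x)=-5.0051° <0 so +360° → 354.9949° ≈ 355.0°
Leg 2: φ1=0.1820797, φ2=-0.4699142, Δφ=-0.6519939, Δλ=0.4986947 rad; a=sin²(Δφ/2)+cosφ1·cosφ2·sin²(Δλ/2)=0.1559601704; c=2·atan2(√a, √(1-a))=0.811957034; dist=6371·c=5172.978 ≈ 5173.0 km; running total=21623.5 km
Leg 2 bearing: y=sinΔλ·cosφ2=0.42643751, x=cosφ1·sinφ2-sinφ1·cosφ2·cosΔλ=-0.58710939; θ=atan2(y, x)=144.0078° ≈ 144.0°
Leg 3: φ1=-0.4699142, φ2=-0.2200022, Δφ=0.2499120, Δλ=0.5960544 rad; a=sin²(Δφ/2)+cosφ1·cosφ2·sin²(Δλ/2)=0.0905556435; c=2·atan2(√a, √(1-a))=0.611324192; dist=6371·c=3894.746 ≈ 3894.7 km; running total=25518.2 km
Leg 3 bearing: y=sinΔλ·cosφ2=0.54785062, x=cosφ1·sinφ2-sinφ1·cosφ2·cosΔλ=0.17111685; θ=atan2(y, x)=72.6542° ≈ 72.7°
Leg 4: φ1=-0.2200022, φ2=0.6505436, Δφ=0.8705458, Δλ=-0.4149119 rad; a=sin²(Δφ/2)+cosφ1·cosφ2·sin²(Δλ/2)=0.2107408210; c=2·atan2(√a, √(1-a))=0.953885282; dist=6371·c=6077.203 ≈ 6077.2 km; running total=31595.4 km
Leg 4 bearing: y=sinΔλ·cosφ2=-0.32077613, x=cosφ1·sinφ2-sinφ1·cosφ2·cosΔλ=0.74994612; θ=atan2(y, x)=-23.1580° <0 so +360° → 336.8420° ≈ 336.8°

Leg 1: dist=16450.5 km, bearing=355.0°
Leg 2: dist=5173.0 km, bearing=144.0°
Leg 3: dist=3894.7 km, bearing=72.7°
Leg 4: dist=6077.2 km, bearing=336.8°
Total: 31595.4 km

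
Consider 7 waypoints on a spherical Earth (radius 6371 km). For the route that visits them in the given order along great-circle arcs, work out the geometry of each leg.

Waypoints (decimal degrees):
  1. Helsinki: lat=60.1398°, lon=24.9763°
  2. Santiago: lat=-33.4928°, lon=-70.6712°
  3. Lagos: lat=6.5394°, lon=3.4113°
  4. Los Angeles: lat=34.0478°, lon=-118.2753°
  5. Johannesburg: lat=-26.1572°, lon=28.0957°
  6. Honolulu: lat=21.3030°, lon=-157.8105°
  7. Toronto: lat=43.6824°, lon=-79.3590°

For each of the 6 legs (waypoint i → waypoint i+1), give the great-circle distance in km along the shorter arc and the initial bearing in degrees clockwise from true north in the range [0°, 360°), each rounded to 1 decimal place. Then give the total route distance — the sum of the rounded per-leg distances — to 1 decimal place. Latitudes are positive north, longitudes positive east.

Leg 1: φ1=1.0496375, φ2=-0.5845596, Δφ=-1.6341972, Δλ=-1.6693638 rad; a=sin²(Δφ/2)+cosφ1·cosφ2·sin²(Δλ/2)=0.7597164344; c=2·atan2(√a, √(1-a))=2.116983453; dist=6371·c=13487.302 ≈ 13487.3 km; running total=13487.3 km
Leg 1 bearing: y=sinΔλ·cosφ2=-0.82990729, x=cosφ1·sinφ2-sinφ1·cosφ2·cosΔλ=-0.20357649; θ=atan2(y, x)=-103.7825° <0 so +360° → 256.2175° ≈ 256.2°
Leg 2: φ1=-0.5845596, φ2=0.1141341, Δφ=0.6986937, Δλ=1.2929835 rad; a=sin²(Δφ/2)+cosφ1·cosφ2·sin²(Δλ/2)=0.4178097980; c=2·atan2(√a, √(1-a))=1.405666489; dist=6371·c=8955.501 ≈ 8955.5 km; running total=22442.8 km
Leg 2 bearing: y=sinΔλ·cosφ2=0.95540083, x=cosφ1·sinφ2-sinφ1·cosφ2·cosΔλ=0.24533312; θ=atan2(y, x)=75.5984° ≈ 75.6°
Leg 3: φ1=0.1141341, φ2=0.5942462, Δφ=0.4801122, Δλ=-2.1238318 rad; a=sin²(Δφ/2)+cosφ1·cosφ2·sin²(Δλ/2)=0.6843153317; c=2·atan2(√a, √(1-a))=1.948331840; dist=6371·c=12412.822 ≈ 12412.8 km; running total=34855.6 km
Leg 3 bearing: y=sinΔλ·cosφ2=-0.70505902, x=cosφ1·sinφ2-sinφ1·cosφ2·cosΔλ=0.60580790; θ=atan2(y, x)=-49.3298° <0 so +360° → 310.6702° ≈ 310.7°
Leg 4: φ1=0.5942462, φ2=-0.4565293, Δφ=-1.0507755, Δλ=2.5546559 rad; a=sin²(Δφ/2)+cosφ1·cosφ2·sin²(Δλ/2)=0.9330323045; c=2·atan2(√a, √(1-a))=2.618072294; dist=6371·c=16679.739 ≈ 16679.7 km; running total=51535.3 km
Leg 4 bearing: y=sinΔλ·cosφ2=0.49709591, x=cosφ1·sinφ2-sinφ1·cosφ2·cosΔλ=0.05317656; θ=atan2(y, x)=83.8940° ≈ 83.9°
Leg 5: φ1=-0.4565293, φ2=0.3718075, Δφ=0.8283368, Δλ=-3.2446753 rad; a=sin²(Δφ/2)+cosφ1·cosφ2·sin²(Δλ/2)=0.9959870700; c=2·atan2(√a, √(1-a))=3.014812381; dist=6371·c=19207.370 ≈ 19207.4 km; running total=70742.7 km
Leg 5 bearing: y=sinΔλ·cosφ2=0.09586923, x=cosφ1·sinφ2-sinφ1·cosφ2·cosΔλ=-0.08244026; θ=atan2(y, x)=130.6930° ≈ 130.7°
Leg 6: φ1=0.3718075, φ2=0.7624017, Δφ=0.3905942, Δλ=1.3692370 rad; a=sin²(Δφ/2)+cosφ1·cosφ2·sin²(Δλ/2)=0.3070984581; c=2·atan2(√a, √(1-a))=1.174718188; dist=6371·c=7484.130 ≈ 7484.1 km; running total=78226.8 km
Leg 6 bearing: y=sinΔλ·cosφ2=0.70853900, x=cosφ1·sinφ2-sinφ1·cosφ2·cosΔλ=0.59087094; θ=atan2(y, x)=50.1743° ≈ 50.2°

Leg 1: dist=13487.3 km, bearing=256.2°
Leg 2: dist=8955.5 km, bearing=75.6°
Leg 3: dist=12412.8 km, bearing=310.7°
Leg 4: dist=16679.7 km, bearing=83.9°
Leg 5: dist=19207.4 km, bearing=130.7°
Leg 6: dist=7484.1 km, bearing=50.2°
Total: 78226.8 km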